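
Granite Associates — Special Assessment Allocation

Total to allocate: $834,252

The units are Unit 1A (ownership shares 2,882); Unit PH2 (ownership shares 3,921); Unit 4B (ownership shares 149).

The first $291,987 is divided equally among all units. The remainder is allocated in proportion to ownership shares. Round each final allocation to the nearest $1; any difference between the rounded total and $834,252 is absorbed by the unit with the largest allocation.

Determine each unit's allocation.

First tranche $291,987 split equally: $97,329 each.
Remainder $542,265 by ownership shares (total 6,952): Unit 1A 224,799.73 → $224,800; Unit PH2 305,843.08 → $305,843; Unit 4B 11,622.19 → $11,622.
Totals: Unit 1A $97,329 + $224,800 = $322,129; Unit PH2 $97,329 + $305,843 = $403,172; Unit 4B $97,329 + $11,622 = $108,951.

Unit 1A: $322,129 | Unit PH2: $403,172 | Unit 4B: $108,951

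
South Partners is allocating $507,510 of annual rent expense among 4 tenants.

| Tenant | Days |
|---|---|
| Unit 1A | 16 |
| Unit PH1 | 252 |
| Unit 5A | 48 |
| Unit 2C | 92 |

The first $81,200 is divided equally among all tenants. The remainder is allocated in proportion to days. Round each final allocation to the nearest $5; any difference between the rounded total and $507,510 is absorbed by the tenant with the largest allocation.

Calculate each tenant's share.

Unit 1A: $37,020; Unit PH1: $283,605; Unit 5A: $70,455; Unit 2C: $116,430

Equal tier: $81,200 ÷ 4 = $20,300 apiece.
Remainder $426,310 by days (total 408): Unit 1A 16,718.04 → $16,720; Unit PH1 263,309.12 → $263,310; Unit 5A 50,154.12 → $50,155; Unit 2C 96,128.73 → $96,130.
Rounding difference −$5 on remainder applied to Unit PH1.
Totals: Unit 1A $20,300 + $16,720 = $37,020; Unit PH1 $20,300 + $263,305 = $283,605; Unit 5A $20,300 + $50,155 = $70,455; Unit 2C $20,300 + $96,130 = $116,430.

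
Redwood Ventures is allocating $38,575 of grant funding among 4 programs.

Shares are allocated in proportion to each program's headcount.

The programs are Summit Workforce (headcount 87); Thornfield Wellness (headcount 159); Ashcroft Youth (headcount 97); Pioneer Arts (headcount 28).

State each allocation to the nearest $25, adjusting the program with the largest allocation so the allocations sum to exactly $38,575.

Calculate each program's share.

Summit Workforce: $9,050; Thornfield Wellness: $16,550; Ashcroft Youth: $10,075; Pioneer Arts: $2,900

Headcount total: 371.
Unrounded shares: Summit Workforce 87/371 × $38,575 = 9,045.89; Thornfield Wellness 159/371 × $38,575 = 16,532.14; Ashcroft Youth 97/371 × $38,575 = 10,085.65; Pioneer Arts 28/371 × $38,575 = 2,911.32.
At nearest $25: Summit Workforce $9,050; Thornfield Wellness $16,525; Ashcroft Youth $10,075; Pioneer Arts $2,900. Sum = $38,550.
Difference $38,575 − $38,550 = +$25 applied to largest allocation (Thornfield Wellness): Thornfield Wellness becomes $16,550.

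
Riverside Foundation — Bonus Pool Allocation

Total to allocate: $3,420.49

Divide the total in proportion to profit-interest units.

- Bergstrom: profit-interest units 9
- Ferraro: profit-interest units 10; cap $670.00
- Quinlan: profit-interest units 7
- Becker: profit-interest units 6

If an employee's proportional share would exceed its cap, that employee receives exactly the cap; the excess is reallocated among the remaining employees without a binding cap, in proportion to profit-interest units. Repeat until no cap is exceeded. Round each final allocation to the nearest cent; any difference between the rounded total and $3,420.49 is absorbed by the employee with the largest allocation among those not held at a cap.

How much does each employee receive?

Sum of profit-interest units: 32.
Unconstrained shares: Bergstrom 962.0128; Ferraro 1,068.9031; Quinlan 748.2322; Becker 641.3419.
Capped: Ferraro ($670.00); residual $2,750.49 reallocated over remaining profit-interest units 22.
Shares after redistribution: Bergstrom 1,125.2005 → $1,125.20; Quinlan 875.1559 → $875.16; Becker 750.1336 → $750.13.

Bergstrom: $1,125.20 | Ferraro: $670.00 | Quinlan: $875.16 | Becker: $750.13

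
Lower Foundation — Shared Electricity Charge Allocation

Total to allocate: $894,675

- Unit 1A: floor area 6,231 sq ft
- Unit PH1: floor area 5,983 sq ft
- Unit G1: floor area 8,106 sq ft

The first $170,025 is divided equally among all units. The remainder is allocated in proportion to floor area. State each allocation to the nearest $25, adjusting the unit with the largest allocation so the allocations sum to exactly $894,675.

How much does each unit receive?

Unit 1A: $278,875 · Unit PH1: $270,050 · Unit G1: $345,750

First tranche $170,025 split equally: $56,675 each.
Remainder $724,650 by floor area (total 20,320): Unit 1A 222,209.36 → $222,200; Unit PH1 213,365.20 → $213,375; Unit G1 289,075.44 → $289,075.
Totals: Unit 1A $56,675 + $222,200 = $278,875; Unit PH1 $56,675 + $213,375 = $270,050; Unit G1 $56,675 + $289,075 = $345,750.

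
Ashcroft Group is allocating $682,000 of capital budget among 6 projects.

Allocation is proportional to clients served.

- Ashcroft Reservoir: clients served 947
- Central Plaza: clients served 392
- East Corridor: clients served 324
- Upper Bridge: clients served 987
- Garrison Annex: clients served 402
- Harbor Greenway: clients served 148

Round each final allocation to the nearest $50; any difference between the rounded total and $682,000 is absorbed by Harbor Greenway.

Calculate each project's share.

Ashcroft Reservoir: $201,850 · Central Plaza: $83,550 · East Corridor: $69,050 · Upper Bridge: $210,350 · Garrison Annex: $85,700 · Harbor Greenway: $31,500

Clients served total: 3,200.
Proportional shares: Ashcroft Reservoir 947/3,200 × $682,000 = 201,829.38; Central Plaza 392/3,200 × $682,000 = 83,545.00; East Corridor 324/3,200 × $682,000 = 69,052.50; Upper Bridge 987/3,200 × $682,000 = 210,354.38; Garrison Annex 402/3,200 × $682,000 = 85,676.25; Harbor Greenway 148/3,200 × $682,000 = 31,542.50.
Rounded to nearest $50: Ashcroft Reservoir $201,850; Central Plaza $83,550; East Corridor $69,050; Upper Bridge $210,350; Garrison Annex $85,700; Harbor Greenway $31,550. Sum = $682,050.
Difference $682,000 − $682,050 = −$50 applied to Harbor Greenway: Harbor Greenway becomes $31,500.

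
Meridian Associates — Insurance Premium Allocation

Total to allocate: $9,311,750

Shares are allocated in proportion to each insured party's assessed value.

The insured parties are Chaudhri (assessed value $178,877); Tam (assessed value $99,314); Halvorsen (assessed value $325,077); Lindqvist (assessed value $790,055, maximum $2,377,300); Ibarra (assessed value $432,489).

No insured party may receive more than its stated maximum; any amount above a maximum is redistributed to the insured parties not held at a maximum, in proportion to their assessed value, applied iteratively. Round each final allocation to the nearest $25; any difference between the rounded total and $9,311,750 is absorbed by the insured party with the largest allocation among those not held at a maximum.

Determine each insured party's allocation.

Assessed value total: 1,825,812.
Pro-rata shares before constraints: Chaudhri 912,283.36; Tam 506,507.32; Halvorsen 1,657,912.07; Lindqvist 4,029,327.58; Ibarra 2,205,719.67.
Held at cap: Lindqvist ($2,377,300); residual $6,934,450 reallocated over remaining assessed value 1,035,757.
Redistributed shares: Chaudhri 1,197,591.34 → $1,197,600; Tam 664,912.68 → $664,925; Halvorsen 2,176,408.37 → $2,176,400; Ibarra 2,895,537.61 → $2,895,550.
Rounding difference −$25 applied to Ibarra → $2,895,525.

Chaudhri: $1,197,600 | Tam: $664,925 | Halvorsen: $2,176,400 | Lindqvist: $2,377,300 | Ibarra: $2,895,525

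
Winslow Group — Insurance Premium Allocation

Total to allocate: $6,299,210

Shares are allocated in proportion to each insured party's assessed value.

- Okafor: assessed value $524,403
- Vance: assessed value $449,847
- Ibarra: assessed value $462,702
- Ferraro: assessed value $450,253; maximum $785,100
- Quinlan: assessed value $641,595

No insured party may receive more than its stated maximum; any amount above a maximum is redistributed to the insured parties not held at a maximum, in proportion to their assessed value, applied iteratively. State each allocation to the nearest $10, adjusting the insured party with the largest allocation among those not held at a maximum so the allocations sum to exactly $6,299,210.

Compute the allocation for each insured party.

Combined assessed value = 2,528,800.
Pro-rata shares before constraints: Okafor 1,306,281.49; Vance 1,120,563.40; Ibarra 1,152,585.05; Ferraro 1,121,574.74; Quinlan 1,598,205.33.
Held at cap: Ferraro ($785,100); remaining pool $5,514,110 reallocated over remaining assessed value 2,078,547.
Redistributed shares: Okafor 1,391,171.73 → $1,391,170; Vance 1,193,384.53 → $1,193,380; Ibarra 1,227,487.15 → $1,227,490; Quinlan 1,702,066.59 → $1,702,070.

Okafor: $1,391,170 · Vance: $1,193,380 · Ibarra: $1,227,490 · Ferraro: $785,100 · Quinlan: $1,702,070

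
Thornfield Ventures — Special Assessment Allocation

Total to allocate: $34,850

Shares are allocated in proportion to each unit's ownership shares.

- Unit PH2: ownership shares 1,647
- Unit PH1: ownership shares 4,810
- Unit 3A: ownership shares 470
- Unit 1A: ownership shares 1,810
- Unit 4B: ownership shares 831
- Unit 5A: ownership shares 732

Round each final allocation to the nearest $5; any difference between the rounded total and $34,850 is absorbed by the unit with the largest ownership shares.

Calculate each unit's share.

Unit PH2: $5,575; Unit PH1: $16,275; Unit 3A: $1,590; Unit 1A: $6,125; Unit 4B: $2,810; Unit 5A: $2,475

Total ownership shares = 1,647 + 4,810 + 470 + 1,810 + 831 + 732 = 10,300.
Raw shares: Unit PH2 5,572.62; Unit PH1 16,274.61; Unit 3A 1,590.24; Unit 1A 6,124.13; Unit 4B 2,811.68; Unit 5A 2,476.72.
At nearest $5: Unit PH2 $5,575; Unit PH1 $16,275; Unit 3A $1,590; Unit 1A $6,125; Unit 4B $2,810; Unit 5A $2,475. Sum = $34,850.
Rounded total matches; no reconciliation needed.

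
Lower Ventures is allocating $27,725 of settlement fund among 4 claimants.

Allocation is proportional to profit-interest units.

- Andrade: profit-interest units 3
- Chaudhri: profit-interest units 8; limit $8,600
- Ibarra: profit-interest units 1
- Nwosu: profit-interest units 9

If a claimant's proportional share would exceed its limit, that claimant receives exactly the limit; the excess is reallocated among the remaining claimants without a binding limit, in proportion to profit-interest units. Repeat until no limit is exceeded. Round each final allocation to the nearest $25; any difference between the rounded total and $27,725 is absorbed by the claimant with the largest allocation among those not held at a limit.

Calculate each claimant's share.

Andrade: $4,425 · Chaudhri: $8,600 · Ibarra: $1,475 · Nwosu: $13,225

Total profit-interest units = 21.
Unconstrained shares: Andrade 3,960.71; Chaudhri 10,561.90; Ibarra 1,320.24; Nwosu 11,882.14.
Cap binds for Chaudhri ($8,600); balance $19,125 reallocated over remaining profit-interest units 13.
Remaining shares: Andrade 4,413.46 → $4,425; Ibarra 1,471.15 → $1,475; Nwosu 13,240.38 → $13,250.
Rounding difference −$25 applied to Nwosu → $13,225.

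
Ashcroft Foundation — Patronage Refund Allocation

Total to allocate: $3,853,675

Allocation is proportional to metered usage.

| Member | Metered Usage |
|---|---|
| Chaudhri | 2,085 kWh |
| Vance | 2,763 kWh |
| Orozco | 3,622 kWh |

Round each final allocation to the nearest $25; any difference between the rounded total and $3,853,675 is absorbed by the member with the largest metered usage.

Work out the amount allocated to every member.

Total metered usage = 8,470.
Proportional shares: Chaudhri 2,085/8,470 × $3,853,675 = 948,631.92; Vance 2,763/8,470 × $3,853,675 = 1,257,107.91; Orozco 3,622/8,470 × $3,853,675 = 1,647,935.17.
At nearest $25: Chaudhri $948,625; Vance $1,257,100; Orozco $1,647,925. Sum = $3,853,650.
Difference $3,853,675 − $3,853,650 = +$25 applied to largest metered usage (Orozco): Orozco becomes $1,647,950.

Chaudhri: $948,625 | Vance: $1,257,100 | Orozco: $1,647,950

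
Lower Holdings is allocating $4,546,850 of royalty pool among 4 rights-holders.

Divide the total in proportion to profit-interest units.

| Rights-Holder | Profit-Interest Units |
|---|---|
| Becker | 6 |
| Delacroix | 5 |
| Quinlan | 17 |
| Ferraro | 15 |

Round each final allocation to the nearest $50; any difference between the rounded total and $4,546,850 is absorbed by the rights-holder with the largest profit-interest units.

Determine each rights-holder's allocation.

Becker: $634,450; Delacroix: $528,700; Quinlan: $1,797,600; Ferraro: $1,586,100

Sum of profit-interest units: 6 + 5 + 17 + 15 = 43.
Proportional shares: Becker 634,444.19; Delacroix 528,703.49; Quinlan 1,797,591.86; Ferraro 1,586,110.47.
After rounding ($50): Becker $634,450; Delacroix $528,700; Quinlan $1,797,600; Ferraro $1,586,100. Sum = $4,546,850.
Sum already equals the total — no adjustment.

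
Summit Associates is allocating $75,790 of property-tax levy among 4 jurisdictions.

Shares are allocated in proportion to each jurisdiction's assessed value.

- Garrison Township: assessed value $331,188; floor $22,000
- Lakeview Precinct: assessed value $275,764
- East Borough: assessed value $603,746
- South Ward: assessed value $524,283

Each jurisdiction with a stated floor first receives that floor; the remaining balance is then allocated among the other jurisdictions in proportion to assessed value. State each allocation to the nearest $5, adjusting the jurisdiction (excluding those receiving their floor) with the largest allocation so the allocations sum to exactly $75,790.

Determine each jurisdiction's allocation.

Garrison Township: $22,000 · Lakeview Precinct: $10,565 · East Borough: $23,135 · South Ward: $20,090

Fund the minimums — Garrison Township $22,000. Balance $53,790.
Balance split over remaining assessed value 1,403,793: Lakeview Precinct 10,566.62 → $10,565; East Borough 23,134.11 → $23,135; South Ward 20,089.27 → $20,090.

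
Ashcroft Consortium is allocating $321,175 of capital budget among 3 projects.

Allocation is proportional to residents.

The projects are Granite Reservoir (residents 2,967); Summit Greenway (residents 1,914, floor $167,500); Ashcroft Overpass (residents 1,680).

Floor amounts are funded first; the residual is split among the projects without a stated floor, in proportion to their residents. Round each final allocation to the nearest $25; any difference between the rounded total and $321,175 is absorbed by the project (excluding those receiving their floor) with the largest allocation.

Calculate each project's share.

Granite Reservoir: $98,125 · Summit Greenway: $167,500 · Ashcroft Overpass: $55,550

Guaranteed amounts: Summit Greenway $167,500. Balance $153,675.
Balance split over remaining residents 4,647: Granite Reservoir 98,117.87 → $98,125; Ashcroft Overpass 55,557.13 → $55,550.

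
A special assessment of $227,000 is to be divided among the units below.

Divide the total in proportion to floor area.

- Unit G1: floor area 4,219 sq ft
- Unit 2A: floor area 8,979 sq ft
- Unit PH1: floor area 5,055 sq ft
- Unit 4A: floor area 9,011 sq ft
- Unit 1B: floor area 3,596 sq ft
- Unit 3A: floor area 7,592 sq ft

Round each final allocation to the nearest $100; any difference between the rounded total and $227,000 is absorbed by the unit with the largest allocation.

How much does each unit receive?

Unit G1: $24,900 | Unit 2A: $53,000 | Unit PH1: $29,800 | Unit 4A: $53,300 | Unit 1B: $21,200 | Unit 3A: $44,800

Sum of floor area: 38,452.
Unrounded shares: Unit G1 4,219/38,452 × $227,000 = 24,906.71; Unit 2A 8,979/38,452 × $227,000 = 53,007.20; Unit PH1 5,055/38,452 × $227,000 = 29,842.01; Unit 4A 9,011/38,452 × $227,000 = 53,196.11; Unit 1B 3,596/38,452 × $227,000 = 21,228.86; Unit 3A 7,592/38,452 × $227,000 = 44,819.10.
After rounding ($100): Unit G1 $24,900; Unit 2A $53,000; Unit PH1 $29,800; Unit 4A $53,200; Unit 1B $21,200; Unit 3A $44,800. Sum = $226,900.
Difference $227,000 − $226,900 = +$100 applied to largest allocation (Unit 4A): Unit 4A becomes $53,300.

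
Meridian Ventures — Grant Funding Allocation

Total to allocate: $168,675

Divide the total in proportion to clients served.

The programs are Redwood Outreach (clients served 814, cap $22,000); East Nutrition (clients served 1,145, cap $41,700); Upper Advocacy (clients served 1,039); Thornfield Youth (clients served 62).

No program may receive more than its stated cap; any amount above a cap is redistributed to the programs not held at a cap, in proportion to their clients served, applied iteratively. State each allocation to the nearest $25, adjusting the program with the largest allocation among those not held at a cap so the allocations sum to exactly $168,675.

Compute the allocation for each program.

Redwood Outreach: $22,000 · East Nutrition: $41,700 · Upper Advocacy: $99,075 · Thornfield Youth: $5,900

Total clients served = 3,060.
Unconstrained shares: Redwood Outreach 44,869.75; East Nutrition 63,115.32; Upper Advocacy 57,272.33; Thornfield Youth 3,417.60.
Held at cap: Redwood Outreach ($22,000), East Nutrition ($41,700); remaining pool $104,975 reallocated over remaining clients served 1,101.
Shares after redistribution: Upper Advocacy 99,063.60 → $99,075; Thornfield Youth 5,911.40 → $5,900.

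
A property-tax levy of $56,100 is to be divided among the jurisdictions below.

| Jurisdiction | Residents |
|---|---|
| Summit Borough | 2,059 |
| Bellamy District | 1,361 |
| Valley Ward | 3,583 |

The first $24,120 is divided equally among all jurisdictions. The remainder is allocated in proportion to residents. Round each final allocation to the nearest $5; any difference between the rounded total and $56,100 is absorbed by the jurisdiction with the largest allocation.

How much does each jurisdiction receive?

First tranche $24,120 split equally: $8,040 each.
Remainder $31,980 by residents (total 7,003): Summit Borough 9,402.66 → $9,405; Bellamy District 6,215.16 → $6,215; Valley Ward 16,362.18 → $16,360.
Totals: Summit Borough $8,040 + $9,405 = $17,445; Bellamy District $8,040 + $6,215 = $14,255; Valley Ward $8,040 + $16,360 = $24,400.

Summit Borough: $17,445 · Bellamy District: $14,255 · Valley Ward: $24,400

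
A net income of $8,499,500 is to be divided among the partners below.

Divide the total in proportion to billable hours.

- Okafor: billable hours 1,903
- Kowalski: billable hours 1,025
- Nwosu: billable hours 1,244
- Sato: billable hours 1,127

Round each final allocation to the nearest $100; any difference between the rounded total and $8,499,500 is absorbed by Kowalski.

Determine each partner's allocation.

Okafor: $3,052,400; Kowalski: $1,644,000; Nwosu: $1,995,400; Sato: $1,807,700

Billable hours total: 5,299.
Proportional shares: Okafor 1,903/5,299 × $8,499,500 = 3,052,377.52; Kowalski 1,025/5,299 × $8,499,500 = 1,644,081.43; Nwosu 1,244/5,299 × $8,499,500 = 1,995,353.46; Sato 1,127/5,299 × $8,499,500 = 1,807,687.58.
At nearest $100: Okafor $3,052,400; Kowalski $1,644,100; Nwosu $1,995,400; Sato $1,807,700. Sum = $8,499,600.
Difference $8,499,500 − $8,499,600 = −$100 applied to Kowalski: Kowalski becomes $1,644,000.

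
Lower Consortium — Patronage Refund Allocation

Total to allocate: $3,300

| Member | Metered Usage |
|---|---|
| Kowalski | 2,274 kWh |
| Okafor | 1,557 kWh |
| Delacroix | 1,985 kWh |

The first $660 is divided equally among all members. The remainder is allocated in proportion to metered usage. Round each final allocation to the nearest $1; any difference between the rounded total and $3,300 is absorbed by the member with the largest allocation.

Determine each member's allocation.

Kowalski: $1,252 | Okafor: $927 | Delacroix: $1,121

Equal tier: $660 ÷ 3 = $220 apiece.
Remainder $2,640 by metered usage (total 5,816): Kowalski 1,032.21 → $1,032; Okafor 706.75 → $707; Delacroix 901.03 → $901.
Totals: Kowalski $220 + $1,032 = $1,252; Okafor $220 + $707 = $927; Delacroix $220 + $901 = $1,121.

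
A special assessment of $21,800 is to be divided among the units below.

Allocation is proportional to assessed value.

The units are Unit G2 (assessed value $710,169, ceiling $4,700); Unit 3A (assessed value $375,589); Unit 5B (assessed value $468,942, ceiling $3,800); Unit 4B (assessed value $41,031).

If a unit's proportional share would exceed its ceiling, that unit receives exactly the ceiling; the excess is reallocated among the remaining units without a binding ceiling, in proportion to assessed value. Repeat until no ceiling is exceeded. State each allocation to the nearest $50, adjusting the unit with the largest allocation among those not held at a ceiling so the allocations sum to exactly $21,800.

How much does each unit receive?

Assessed value total: 1,595,731.
Pro-rata shares before constraints: Unit G2 9,701.94; Unit 3A 5,131.09; Unit 5B 6,406.43; Unit 4B 560.54.
Cap binds for Unit G2 ($4,700), Unit 5B ($3,800); remaining pool $13,300 reallocated over remaining assessed value 416,620.
Remaining shares: Unit 3A 11,990.14 → $12,000; Unit 4B 1,309.86 → $1,300.

Unit G2: $4,700 · Unit 3A: $12,000 · Unit 5B: $3,800 · Unit 4B: $1,300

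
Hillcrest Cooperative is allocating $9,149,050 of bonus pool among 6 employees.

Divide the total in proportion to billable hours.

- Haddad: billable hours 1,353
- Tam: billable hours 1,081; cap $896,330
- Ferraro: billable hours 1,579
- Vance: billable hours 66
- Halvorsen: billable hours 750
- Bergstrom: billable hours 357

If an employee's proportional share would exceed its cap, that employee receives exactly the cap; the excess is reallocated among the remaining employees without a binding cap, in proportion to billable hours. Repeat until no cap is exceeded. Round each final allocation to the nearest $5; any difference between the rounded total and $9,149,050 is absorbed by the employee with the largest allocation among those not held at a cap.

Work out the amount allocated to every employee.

Total billable hours = 5,186.
Pro-rata shares before constraints: Haddad 2,386,938.81; Tam 1,907,081.19; Ferraro 2,785,644.03; Vance 116,436.04; Halvorsen 1,323,136.81; Bergstrom 629,813.12.
Capped: Tam ($896,330); balance $8,252,720 reallocated over remaining billable hours 4,105.
Redistributed shares: Haddad 2,720,080.43 → $2,720,080; Ferraro 3,174,432.37 → $3,174,430; Vance 132,686.85 → $132,685; Halvorsen 1,507,805.12 → $1,507,805; Bergstrom 717,715.24 → $717,715.
Rounding difference +$5 applied to Ferraro → $3,174,435.

Haddad: $2,720,080 | Tam: $896,330 | Ferraro: $3,174,435 | Vance: $132,685 | Halvorsen: $1,507,805 | Bergstrom: $717,715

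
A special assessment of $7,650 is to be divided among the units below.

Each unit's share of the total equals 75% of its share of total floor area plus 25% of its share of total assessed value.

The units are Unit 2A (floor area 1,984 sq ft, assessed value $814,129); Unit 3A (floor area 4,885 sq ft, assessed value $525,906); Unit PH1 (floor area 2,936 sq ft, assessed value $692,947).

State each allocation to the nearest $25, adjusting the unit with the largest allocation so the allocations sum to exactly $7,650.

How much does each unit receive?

Floor area total 9,805; assessed value total 2,032,982.
Blended shares (75% floor area + 25% assessed value): Unit 2A 0.2519; Unit 3A 0.4383; Unit PH1 0.3098.
Raw shares: Unit 2A 1,926.84; Unit 3A 3,353.25; Unit PH1 2,369.91.
Rounded to nearest $25: Unit 2A $1,925; Unit 3A $3,350; Unit PH1 $2,375. Sum = $7,650.
No rounding difference to absorb.

Unit 2A: $1,925; Unit 3A: $3,350; Unit PH1: $2,375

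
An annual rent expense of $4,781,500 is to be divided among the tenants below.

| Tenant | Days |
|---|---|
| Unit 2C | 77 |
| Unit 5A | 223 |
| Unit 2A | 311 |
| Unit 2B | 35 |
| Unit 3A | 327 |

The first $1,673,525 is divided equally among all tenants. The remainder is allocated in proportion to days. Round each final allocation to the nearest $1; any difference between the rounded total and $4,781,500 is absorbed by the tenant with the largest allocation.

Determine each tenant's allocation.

$1,673,525 shared equally gives $334,705 per tenant.
Remainder $3,107,975 by days (total 973): Unit 2C 245,954.86 → $245,955; Unit 5A 712,310.82 → $712,311; Unit 2A 993,402.08 → $993,402; Unit 2B 111,797.66 → $111,798; Unit 3A 1,044,509.58 → $1,044,510.
Rounding difference −$1 on remainder applied to Unit 3A.
Totals: Unit 2C $334,705 + $245,955 = $580,660; Unit 5A $334,705 + $712,311 = $1,047,016; Unit 2A $334,705 + $993,402 = $1,328,107; Unit 2B $334,705 + $111,798 = $446,503; Unit 3A $334,705 + $1,044,509 = $1,379,214.

Unit 2C: $580,660; Unit 5A: $1,047,016; Unit 2A: $1,328,107; Unit 2B: $446,503; Unit 3A: $1,379,214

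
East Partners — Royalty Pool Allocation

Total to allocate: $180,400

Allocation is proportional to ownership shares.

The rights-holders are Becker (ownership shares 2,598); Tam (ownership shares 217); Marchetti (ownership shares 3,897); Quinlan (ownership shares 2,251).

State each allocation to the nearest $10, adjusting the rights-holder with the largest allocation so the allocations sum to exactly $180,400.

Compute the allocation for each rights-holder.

Becker: $52,290 | Tam: $4,370 | Marchetti: $78,430 | Quinlan: $45,310

Combined ownership shares = 8,963.
Proportional shares: Becker 2,598/8,963 × $180,400 = 52,290.44; Tam 217/8,963 × $180,400 = 4,367.60; Marchetti 3,897/8,963 × $180,400 = 78,435.66; Quinlan 2,251/8,963 × $180,400 = 45,306.30.
At nearest $10: Becker $52,290; Tam $4,370; Marchetti $78,440; Quinlan $45,310. Sum = $180,410.
Difference $180,400 − $180,410 = −$10 applied to largest allocation (Marchetti): Marchetti becomes $78,430.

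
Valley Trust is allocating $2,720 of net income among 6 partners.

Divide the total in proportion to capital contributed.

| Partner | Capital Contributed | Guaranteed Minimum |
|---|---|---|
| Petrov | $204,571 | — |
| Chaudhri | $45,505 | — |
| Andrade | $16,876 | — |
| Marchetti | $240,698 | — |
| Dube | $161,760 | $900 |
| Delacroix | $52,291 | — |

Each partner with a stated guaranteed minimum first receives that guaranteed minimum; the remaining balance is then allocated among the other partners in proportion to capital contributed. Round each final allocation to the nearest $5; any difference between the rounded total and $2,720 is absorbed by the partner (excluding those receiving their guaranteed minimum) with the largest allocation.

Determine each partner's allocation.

Petrov: $665; Chaudhri: $150; Andrade: $55; Marchetti: $780; Dube: $900; Delacroix: $170

Minimums first: Dube $900. Residual $1,820.
Residual split over remaining capital contributed 559,941: Petrov 664.93 → $665; Chaudhri 147.91 → $150; Andrade 54.85 → $55; Marchetti 782.35 → $780; Delacroix 169.96 → $170.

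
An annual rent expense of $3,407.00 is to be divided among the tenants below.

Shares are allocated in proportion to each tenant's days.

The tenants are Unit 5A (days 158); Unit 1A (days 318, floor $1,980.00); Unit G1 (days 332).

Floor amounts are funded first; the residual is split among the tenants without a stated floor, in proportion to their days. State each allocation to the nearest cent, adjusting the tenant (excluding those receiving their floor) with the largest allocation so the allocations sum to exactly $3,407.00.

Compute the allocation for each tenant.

Guaranteed amounts: Unit 1A $1,980.00. Balance $1,427.00.
Balance split over remaining days 490: Unit 5A 460.1347 → $460.13; Unit G1 966.8653 → $966.87.

Unit 5A: $460.13 | Unit 1A: $1,980.00 | Unit G1: $966.87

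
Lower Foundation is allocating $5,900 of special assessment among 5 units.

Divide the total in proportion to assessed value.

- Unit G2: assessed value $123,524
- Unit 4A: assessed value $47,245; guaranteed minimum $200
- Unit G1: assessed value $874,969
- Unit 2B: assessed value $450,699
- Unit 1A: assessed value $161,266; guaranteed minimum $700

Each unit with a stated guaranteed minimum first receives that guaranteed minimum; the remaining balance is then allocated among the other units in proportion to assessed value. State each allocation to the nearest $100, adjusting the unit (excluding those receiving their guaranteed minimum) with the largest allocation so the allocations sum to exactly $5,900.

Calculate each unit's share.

Unit G2: $400 · Unit 4A: $200 · Unit G1: $3,000 · Unit 2B: $1,600 · Unit 1A: $700

Fund the minimums — Unit 4A $200; Unit 1A $700. Balance $5,000.
Balance split over remaining assessed value 1,449,192: Unit G2 426.18 → $400; Unit G1 3,018.82 → $3,000; Unit 2B 1,555.00 → $1,600.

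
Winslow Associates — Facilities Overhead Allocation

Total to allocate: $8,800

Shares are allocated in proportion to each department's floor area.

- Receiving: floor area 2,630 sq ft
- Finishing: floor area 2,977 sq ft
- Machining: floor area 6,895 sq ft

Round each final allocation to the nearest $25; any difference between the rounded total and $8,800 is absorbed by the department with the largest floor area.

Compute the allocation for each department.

Receiving: $1,850 · Finishing: $2,100 · Machining: $4,850

Total floor area = 2,630 + 2,977 + 6,895 = 12,502.
Pro-rata amounts: Receiving 1,851.22; Finishing 2,095.47; Machining 4,853.30.
At nearest $25: Receiving $1,850; Finishing $2,100; Machining $4,850. Sum = $8,800.
Rounded total matches; no reconciliation needed.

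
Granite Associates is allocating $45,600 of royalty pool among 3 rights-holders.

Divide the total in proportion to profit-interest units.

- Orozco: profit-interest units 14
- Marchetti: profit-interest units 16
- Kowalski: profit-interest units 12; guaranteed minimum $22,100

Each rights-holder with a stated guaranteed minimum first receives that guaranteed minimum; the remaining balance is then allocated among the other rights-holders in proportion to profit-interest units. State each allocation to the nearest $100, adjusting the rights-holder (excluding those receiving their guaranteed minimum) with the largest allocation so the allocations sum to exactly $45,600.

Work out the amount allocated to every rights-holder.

Minimums first: Kowalski $22,100. Balance $23,500.
Balance split over remaining profit-interest units 30: Orozco 10,966.67 → $11,000; Marchetti 12,533.33 → $12,500.

Orozco: $11,000 | Marchetti: $12,500 | Kowalski: $22,100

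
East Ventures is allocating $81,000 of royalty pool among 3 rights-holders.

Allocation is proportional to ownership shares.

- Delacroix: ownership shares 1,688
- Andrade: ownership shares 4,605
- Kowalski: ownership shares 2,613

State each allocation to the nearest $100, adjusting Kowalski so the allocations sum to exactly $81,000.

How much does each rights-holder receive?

Delacroix: $15,400 · Andrade: $41,900 · Kowalski: $23,700

Ownership shares total: 8,906.
Proportional shares: Delacroix 1,688/8,906 × $81,000 = 15,352.35; Andrade 4,605/8,906 × $81,000 = 41,882.44; Kowalski 2,613/8,906 × $81,000 = 23,765.21.
After rounding ($100): Delacroix $15,400; Andrade $41,900; Kowalski $23,800. Sum = $81,100.
Difference $81,000 − $81,100 = −$100 applied to Kowalski: Kowalski becomes $23,700.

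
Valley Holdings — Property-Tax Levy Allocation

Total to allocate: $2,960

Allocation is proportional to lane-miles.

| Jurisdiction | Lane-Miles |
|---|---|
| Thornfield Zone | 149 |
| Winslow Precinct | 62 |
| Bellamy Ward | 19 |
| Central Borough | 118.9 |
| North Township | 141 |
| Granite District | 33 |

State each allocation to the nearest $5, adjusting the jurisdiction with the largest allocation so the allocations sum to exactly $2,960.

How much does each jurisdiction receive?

Thornfield Zone: $840; Winslow Precinct: $350; Bellamy Ward: $110; Central Borough: $675; North Township: $800; Granite District: $185

Lane-miles total: 522.9.
Unrounded shares: Thornfield Zone 149/522.9 × $2,960 = 843.45; Winslow Precinct 62/522.9 × $2,960 = 350.97; Bellamy Ward 19/522.9 × $2,960 = 107.55; Central Borough 118.9/522.9 × $2,960 = 673.06; North Township 141/522.9 × $2,960 = 798.16; Granite District 33/522.9 × $2,960 = 186.80.
Rounded to nearest $5: Thornfield Zone $845; Winslow Precinct $350; Bellamy Ward $110; Central Borough $675; North Township $800; Granite District $185. Sum = $2,965.
Difference $2,960 − $2,965 = −$5 applied to largest allocation (Thornfield Zone): Thornfield Zone becomes $840.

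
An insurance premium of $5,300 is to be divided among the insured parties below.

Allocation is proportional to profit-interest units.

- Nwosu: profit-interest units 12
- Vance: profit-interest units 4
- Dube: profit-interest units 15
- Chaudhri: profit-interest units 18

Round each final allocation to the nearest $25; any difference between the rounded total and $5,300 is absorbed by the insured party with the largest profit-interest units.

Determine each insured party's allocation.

Nwosu: $1,300 | Vance: $425 | Dube: $1,625 | Chaudhri: $1,950

Total profit-interest units = 12 + 4 + 15 + 18 = 49.
Unrounded shares: Nwosu 1,297.96; Vance 432.65; Dube 1,622.45; Chaudhri 1,946.94.
At nearest $25: Nwosu $1,300; Vance $425; Dube $1,625; Chaudhri $1,950. Sum = $5,300.
Sum already equals the total — no adjustment.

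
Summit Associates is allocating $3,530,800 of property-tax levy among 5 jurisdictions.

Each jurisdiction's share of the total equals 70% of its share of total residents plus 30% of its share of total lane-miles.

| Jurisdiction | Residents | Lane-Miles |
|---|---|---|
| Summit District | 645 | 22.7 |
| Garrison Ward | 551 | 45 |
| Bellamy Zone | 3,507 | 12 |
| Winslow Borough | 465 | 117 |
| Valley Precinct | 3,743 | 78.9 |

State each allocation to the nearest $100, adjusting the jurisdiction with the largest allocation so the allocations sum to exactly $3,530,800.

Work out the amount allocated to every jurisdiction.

Summit District: $266,100; Garrison Ward: $325,800; Bellamy Zone: $1,018,800; Winslow Borough: $578,700; Valley Precinct: $1,341,400

Totals — residents 8,911, lane-miles 275.6.
Composite weights (70% residents + 30% lane-miles): Summit District 0.0754; Garrison Ward 0.0923; Bellamy Zone 0.2886; Winslow Borough 0.1639; Valley Precinct 0.3799.
Pro-rata amounts: Summit District 266,142.66; Garrison Ward 325,778.50; Bellamy Zone 1,018,824.26; Winslow Borough 578,650.02; Valley Precinct 1,341,404.56.
At nearest $100: Summit District $266,100; Garrison Ward $325,800; Bellamy Zone $1,018,800; Winslow Borough $578,700; Valley Precinct $1,341,400. Sum = $3,530,800.
Sum already equals the total — no adjustment.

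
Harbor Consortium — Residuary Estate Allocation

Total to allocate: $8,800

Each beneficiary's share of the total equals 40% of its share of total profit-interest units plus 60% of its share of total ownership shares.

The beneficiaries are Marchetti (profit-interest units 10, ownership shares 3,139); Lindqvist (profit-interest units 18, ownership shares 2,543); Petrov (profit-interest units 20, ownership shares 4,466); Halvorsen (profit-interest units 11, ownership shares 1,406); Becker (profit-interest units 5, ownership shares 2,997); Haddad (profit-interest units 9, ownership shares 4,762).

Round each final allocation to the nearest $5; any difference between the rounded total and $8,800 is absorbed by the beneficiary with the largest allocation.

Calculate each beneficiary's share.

Totals — profit-interest units 73, ownership shares 19,313.
Combined weights (40% profit-interest units + 60% ownership shares): Marchetti 0.1523; Lindqvist 0.1776; Petrov 0.2483; Halvorsen 0.1040; Becker 0.1205; Haddad 0.1973.
Pro-rata amounts: Marchetti 1,340.37; Lindqvist 1,563.18; Petrov 2,185.35; Halvorsen 914.80; Becker 1,060.45; Haddad 1,735.86.
Rounded to nearest $5: Marchetti $1,340; Lindqvist $1,565; Petrov $2,185; Halvorsen $915; Becker $1,060; Haddad $1,735. Sum = $8,800.
No rounding difference to absorb.

Marchetti: $1,340 | Lindqvist: $1,565 | Petrov: $2,185 | Halvorsen: $915 | Becker: $1,060 | Haddad: $1,735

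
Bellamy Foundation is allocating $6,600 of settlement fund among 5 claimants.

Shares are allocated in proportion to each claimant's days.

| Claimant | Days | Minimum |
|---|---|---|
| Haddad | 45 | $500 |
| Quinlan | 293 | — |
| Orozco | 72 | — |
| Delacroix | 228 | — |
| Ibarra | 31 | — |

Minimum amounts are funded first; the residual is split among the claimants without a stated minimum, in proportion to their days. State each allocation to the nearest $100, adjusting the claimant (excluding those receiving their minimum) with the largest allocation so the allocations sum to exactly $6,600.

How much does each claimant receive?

Fund the minimums — Haddad $500. Balance $6,100.
Balance split over remaining days 624: Quinlan 2,864.26 → $2,900; Orozco 703.85 → $700; Delacroix 2,228.85 → $2,200; Ibarra 303.04 → $300.

Haddad: $500 · Quinlan: $2,900 · Orozco: $700 · Delacroix: $2,200 · Ibarra: $300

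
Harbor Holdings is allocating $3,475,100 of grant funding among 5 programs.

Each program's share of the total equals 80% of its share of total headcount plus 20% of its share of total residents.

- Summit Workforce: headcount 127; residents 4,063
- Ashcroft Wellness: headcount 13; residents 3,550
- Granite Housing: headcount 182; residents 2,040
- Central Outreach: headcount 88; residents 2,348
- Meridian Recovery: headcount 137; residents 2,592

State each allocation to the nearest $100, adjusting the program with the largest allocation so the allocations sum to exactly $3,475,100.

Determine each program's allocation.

Summit Workforce: $839,000 · Ashcroft Wellness: $235,100 · Granite Housing: $1,022,200 · Central Outreach: $559,100 · Meridian Recovery: $819,700

Headcount total 547; residents total 14,593.
Combined weights (80% headcount + 20% residents): Summit Workforce 0.2414; Ashcroft Wellness 0.0677; Granite Housing 0.2941; Central Outreach 0.1609; Meridian Recovery 0.2359.
Unrounded shares: Summit Workforce 838,974.75; Ashcroft Wellness 235,147.02; Granite Housing 1,022,158.16; Central Outreach 559,080.42; Meridian Recovery 819,739.64.
After rounding ($100): Summit Workforce $839,000; Ashcroft Wellness $235,100; Granite Housing $1,022,200; Central Outreach $559,100; Meridian Recovery $819,700. Sum = $3,475,100.
Sum already equals the total — no adjustment.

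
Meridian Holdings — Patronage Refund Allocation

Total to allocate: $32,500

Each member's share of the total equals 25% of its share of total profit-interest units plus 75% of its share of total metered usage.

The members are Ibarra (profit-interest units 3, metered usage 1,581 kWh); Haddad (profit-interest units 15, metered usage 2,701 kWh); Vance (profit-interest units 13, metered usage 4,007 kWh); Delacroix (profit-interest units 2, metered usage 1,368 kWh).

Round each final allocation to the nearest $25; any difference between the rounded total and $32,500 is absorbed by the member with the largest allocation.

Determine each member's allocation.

Totals — profit-interest units 33, metered usage 9,657.
Blended shares (25% profit-interest units + 75% metered usage): Ibarra 0.1455; Haddad 0.3234; Vance 0.4097; Delacroix 0.1214.
Raw shares: Ibarra 4,729.20; Haddad 10,510.71; Vance 13,314.73; Delacroix 3,945.36.
At nearest $25: Ibarra $4,725; Haddad $10,500; Vance $13,325; Delacroix $3,950. Sum = $32,500.
No rounding difference to absorb.

Ibarra: $4,725; Haddad: $10,500; Vance: $13,325; Delacroix: $3,950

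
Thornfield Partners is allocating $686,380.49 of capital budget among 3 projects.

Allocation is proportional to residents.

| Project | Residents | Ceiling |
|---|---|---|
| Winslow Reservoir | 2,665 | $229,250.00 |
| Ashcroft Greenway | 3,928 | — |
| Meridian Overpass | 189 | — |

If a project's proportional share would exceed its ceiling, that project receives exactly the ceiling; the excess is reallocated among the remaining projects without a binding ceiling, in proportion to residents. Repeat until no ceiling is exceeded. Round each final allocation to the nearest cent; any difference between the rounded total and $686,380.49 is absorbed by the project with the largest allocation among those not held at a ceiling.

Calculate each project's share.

Winslow Reservoir: $229,250.00; Ashcroft Greenway: $436,144.90; Meridian Overpass: $20,985.59

Combined residents = 6,782.
Proportional shares (ignoring caps): Winslow Reservoir 269,714.5393; Ashcroft Greenway 397,537.9777; Meridian Overpass 19,127.9730.
Capped: Winslow Reservoir ($229,250.00); remaining pool $457,130.49 reallocated over remaining residents 4,117.
Shares after redistribution: Ashcroft Greenway 436,144.9028 → $436,144.90; Meridian Overpass 20,985.5872 → $20,985.59.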